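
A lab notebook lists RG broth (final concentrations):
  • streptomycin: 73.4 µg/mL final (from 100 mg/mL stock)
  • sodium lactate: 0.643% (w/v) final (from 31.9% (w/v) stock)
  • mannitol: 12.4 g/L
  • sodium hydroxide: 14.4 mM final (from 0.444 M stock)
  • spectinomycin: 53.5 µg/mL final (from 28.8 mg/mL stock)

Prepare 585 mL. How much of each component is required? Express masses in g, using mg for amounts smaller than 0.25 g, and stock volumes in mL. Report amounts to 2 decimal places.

streptomycin 0.43 mL; sodium lactate 11.79 mL; mannitol 7.25 g; sodium hydroxide 18.97 mL; spectinomycin 1.09 mL

Target volume = 585 mL = 0.585 L.
streptomycin: dilute stock: 73.4 µg/mL × 585 mL ÷ 100000 µg/mL = 0.43 mL
sodium lactate: dilute stock: 0.643% ÷ 31.9% × 585 mL = 11.79 mL
mannitol: 12.4 g/L × 0.585 L = 7.25 g
sodium hydroxide: C1V1 = C2V2 → 14.4 mM × 585 mL ÷ 444 mM = 18.97 mL
spectinomycin: V = C2·V2/C1 = 53.5 µg/mL × 585 mL ÷ 28800 µg/mL = 1.09 mL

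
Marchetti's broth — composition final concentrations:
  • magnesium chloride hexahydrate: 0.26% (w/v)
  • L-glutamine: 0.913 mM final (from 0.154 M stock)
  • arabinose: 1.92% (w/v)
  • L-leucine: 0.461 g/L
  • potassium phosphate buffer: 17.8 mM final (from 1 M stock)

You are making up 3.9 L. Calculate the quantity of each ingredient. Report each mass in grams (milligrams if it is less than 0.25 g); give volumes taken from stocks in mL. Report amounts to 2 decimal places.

magnesium chloride hexahydrate 10.14 g; L-glutamine 23.12 mL; arabinose 74.88 g; L-leucine 1.80 g; potassium phosphate buffer 69.42 mL

Working volume: 3.9 L.
magnesium chloride hexahydrate: 0.26% w/v = 2.6 g/L → 2.6 × 3.9 L = 10.14 g
L-glutamine: V = C2·V2/C1 = 0.913 mM × 3900 mL ÷ 154 mM = 23.12 mL
arabinose: 1.92 g per 100 mL × 3900 mL ÷ 100 = 74.88 g
L-leucine: 0.461 g/L × 3.9 L = 1.80 g
potassium phosphate buffer: dilute stock: 17.8 mM × 3900 mL ÷ 1000 mM = 69.42 mL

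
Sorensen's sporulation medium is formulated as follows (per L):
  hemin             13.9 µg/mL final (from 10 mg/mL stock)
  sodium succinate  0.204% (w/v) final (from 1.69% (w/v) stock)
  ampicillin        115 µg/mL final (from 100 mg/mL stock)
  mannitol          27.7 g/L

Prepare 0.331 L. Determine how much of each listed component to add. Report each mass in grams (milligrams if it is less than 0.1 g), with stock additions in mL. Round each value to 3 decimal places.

hemin 0.460 mL; sodium succinate 39.955 mL; ampicillin 0.381 mL; mannitol 9.169 g

Working volume: 0.331 L.
hemin: C1V1 = C2V2 → 13.9 µg/mL × 331 mL ÷ 10000 µg/mL = 0.460 mL
sodium succinate: dilute stock: 0.204% ÷ 1.69% × 331 mL = 39.955 mL
ampicillin: V = C2·V2/C1 = 115 µg/mL × 331 mL ÷ 100000 µg/mL = 0.381 mL
mannitol: 27.7 g/L × 0.331 L = 9.169 g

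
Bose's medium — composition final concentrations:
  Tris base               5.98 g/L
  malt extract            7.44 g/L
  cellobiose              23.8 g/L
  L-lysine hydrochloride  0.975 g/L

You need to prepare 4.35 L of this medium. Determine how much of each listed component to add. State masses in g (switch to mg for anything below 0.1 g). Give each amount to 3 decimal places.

Tris base 26.013 g; malt extract 32.364 g; cellobiose 103.530 g; L-lysine hydrochloride 4.241 g

Scale factor relative to 1 L: 4.35.
Tris base: 5.98 g/L × 4.35 L = 26.013 g
malt extract: 7.44 g/L × 4.35 L = 32.364 g
cellobiose: 23.8 g/L × 4.35 L = 103.530 g
L-lysine hydrochloride: 0.975 g/L × 4.35 L = 4.241 g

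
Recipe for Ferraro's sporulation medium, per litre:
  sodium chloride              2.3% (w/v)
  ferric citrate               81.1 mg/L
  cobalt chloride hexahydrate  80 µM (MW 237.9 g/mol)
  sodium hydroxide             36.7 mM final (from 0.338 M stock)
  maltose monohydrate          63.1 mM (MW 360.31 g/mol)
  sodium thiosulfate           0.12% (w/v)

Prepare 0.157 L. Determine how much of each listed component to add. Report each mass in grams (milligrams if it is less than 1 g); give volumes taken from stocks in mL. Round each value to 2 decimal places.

sodium chloride 3.61 g; ferric citrate 12.73 mg; cobalt chloride hexahydrate 2.99 mg; sodium hydroxide 17.05 mL; maltose monohydrate 3.57 g; sodium thiosulfate 188.40 mg

Scale factor relative to 1 L: 0.157.
sodium chloride: 2.3% w/v = 23 g/L → 23 × 0.157 L = 3.61 g
ferric citrate: 81.1 mg/L × 0.157 L = 12.73 mg
cobalt chloride hexahydrate: 80 µmol/L × 237.9 g/mol × 0.157 L ÷ 1000 = 2.99 mg
sodium hydroxide: V = C2·V2/C1 = 36.7 mM × 157 mL ÷ 338 mM = 17.05 mL
maltose monohydrate: 63.1 mmol/L × 360.31 g/mol × 0.157 L ÷ 1000 = 3.57 g
sodium thiosulfate: 0.12 g per 100 mL × 157 mL ÷ 100 = 0.1884 g = 188.40 mg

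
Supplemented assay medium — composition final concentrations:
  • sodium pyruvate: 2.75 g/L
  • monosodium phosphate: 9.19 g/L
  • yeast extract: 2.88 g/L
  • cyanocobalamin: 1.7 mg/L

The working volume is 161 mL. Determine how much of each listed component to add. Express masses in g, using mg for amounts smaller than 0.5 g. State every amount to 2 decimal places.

sodium pyruvate 442.75 mg; monosodium phosphate 1.48 g; yeast extract 463.68 mg; cyanocobalamin 0.27 mg

Scale factor relative to 1 L: 0.161.
sodium pyruvate: 2.75 g/L × 0.161 L = 0.44275 g = 442.75 mg
monosodium phosphate: 9.19 g/L × 0.161 L = 1.48 g
yeast extract: 2.88 g/L × 0.161 L = 0.46368 g = 463.68 mg
cyanocobalamin: 1.7 mg/L × 0.161 L = 0.27 mg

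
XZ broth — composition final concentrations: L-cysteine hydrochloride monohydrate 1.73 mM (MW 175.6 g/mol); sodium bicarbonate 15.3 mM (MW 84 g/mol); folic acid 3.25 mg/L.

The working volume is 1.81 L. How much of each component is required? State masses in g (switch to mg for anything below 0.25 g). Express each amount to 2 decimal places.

Working volume: 1.81 L.
L-cysteine hydrochloride monohydrate: 1.73 mmol/L × 175.6 g/mol × 1.81 L ÷ 1000 = 0.55 g
sodium bicarbonate: 15.3 mmol/L × 84 g/mol × 1.81 L ÷ 1000 = 2.33 g
folic acid: 3.25 mg/L × 1.81 L = 5.88 mg

L-cysteine hydrochloride monohydrate 0.55 g; sodium bicarbonate 2.33 g; folic acid 5.88 mg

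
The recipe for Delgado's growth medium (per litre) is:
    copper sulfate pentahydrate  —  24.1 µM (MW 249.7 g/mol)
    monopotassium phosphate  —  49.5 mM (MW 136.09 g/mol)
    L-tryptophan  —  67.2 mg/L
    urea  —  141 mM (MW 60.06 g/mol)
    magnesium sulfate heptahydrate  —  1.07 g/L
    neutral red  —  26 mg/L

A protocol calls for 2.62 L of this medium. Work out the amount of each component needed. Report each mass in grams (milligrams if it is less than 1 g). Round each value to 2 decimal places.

Scale factor relative to 1 L: 2.62.
copper sulfate pentahydrate: 24.1 µmol/L × 249.7 g/mol × 2.62 L ÷ 1000 = 15.77 mg
monopotassium phosphate: 49.5 mmol/L × 136.09 g/mol × 2.62 L ÷ 1000 = 17.65 g
L-tryptophan: 67.2 mg/L × 2.62 L = 176.06 mg
urea: 141 mmol/L × 60.06 g/mol × 2.62 L ÷ 1000 = 22.19 g
magnesium sulfate heptahydrate: 1.07 g/L × 2.62 L = 2.80 g
neutral red: 26 mg/L × 2.62 L = 68.12 mg

copper sulfate pentahydrate 15.77 mg; monopotassium phosphate 17.65 g; L-tryptophan 176.06 mg; urea 22.19 g; magnesium sulfate heptahydrate 2.80 g; neutral red 68.12 mg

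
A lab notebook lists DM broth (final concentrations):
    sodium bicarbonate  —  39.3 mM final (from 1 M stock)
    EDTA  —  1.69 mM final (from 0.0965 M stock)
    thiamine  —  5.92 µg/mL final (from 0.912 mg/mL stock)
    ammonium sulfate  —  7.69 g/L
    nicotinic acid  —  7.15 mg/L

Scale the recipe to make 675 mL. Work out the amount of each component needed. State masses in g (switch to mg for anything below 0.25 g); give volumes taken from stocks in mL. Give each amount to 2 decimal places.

Scale factor relative to 1 L: 0.675.
sodium bicarbonate: dilute stock: 39.3 mM × 675 mL ÷ 1000 mM = 26.53 mL
EDTA: dilute stock: 1.69 mM × 675 mL ÷ 96.5 mM = 11.82 mL
thiamine: C1V1 = C2V2 → 5.92 µg/mL × 675 mL ÷ 912 µg/mL = 4.38 mL
ammonium sulfate: 7.69 g/L × 0.675 L = 5.19 g
nicotinic acid: 7.15 mg/L × 0.675 L = 4.83 mg

sodium bicarbonate 26.53 mL; EDTA 11.82 mL; thiamine 4.38 mL; ammonium sulfate 5.19 g; nicotinic acid 4.83 mg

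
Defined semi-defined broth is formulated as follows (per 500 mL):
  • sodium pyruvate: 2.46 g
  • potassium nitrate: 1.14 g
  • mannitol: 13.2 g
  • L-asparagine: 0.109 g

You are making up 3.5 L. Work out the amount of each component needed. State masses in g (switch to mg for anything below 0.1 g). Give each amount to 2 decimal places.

sodium pyruvate 17.22 g; potassium nitrate 7.98 g; mannitol 92.40 g; L-asparagine 0.76 g

Scale factor = 3500 mL / 500 mL = 7.
sodium pyruvate: 2.46 g × (3500 mL / 500 mL) = 17.22 g
potassium nitrate: 1.14 g × (3500 mL / 500 mL) = 7.98 g
mannitol: 13.2 g × (3500 mL / 500 mL) = 92.40 g
L-asparagine: 0.109 g × (3500 mL / 500 mL) = 0.76 g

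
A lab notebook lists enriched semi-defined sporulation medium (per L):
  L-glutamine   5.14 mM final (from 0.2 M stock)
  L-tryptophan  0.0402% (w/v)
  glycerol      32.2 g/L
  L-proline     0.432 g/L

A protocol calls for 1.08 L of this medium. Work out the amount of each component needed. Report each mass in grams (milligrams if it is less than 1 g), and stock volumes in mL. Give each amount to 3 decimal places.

Working volume: 1.08 L.
L-glutamine: V = C2·V2/C1 = 5.14 mM × 1080 mL ÷ 200 mM = 27.756 mL
L-tryptophan: 0.0402% w/v = 0.402 g/L → 0.402 × 1.08 L = 0.43416 g = 434.160 mg
glycerol: 32.2 g/L × 1.08 L = 34.776 g
L-proline: 0.432 g/L × 1.08 L = 0.46656 g = 466.560 mg

L-glutamine 27.756 mL; L-tryptophan 434.160 mg; glycerol 34.776 g; L-proline 466.560 mg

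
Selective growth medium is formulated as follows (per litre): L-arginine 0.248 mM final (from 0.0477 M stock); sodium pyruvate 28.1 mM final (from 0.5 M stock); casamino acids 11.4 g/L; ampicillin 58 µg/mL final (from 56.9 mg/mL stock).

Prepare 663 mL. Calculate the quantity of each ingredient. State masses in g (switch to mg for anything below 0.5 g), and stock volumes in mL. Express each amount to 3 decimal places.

L-arginine 3.447 mL; sodium pyruvate 37.261 mL; casamino acids 7.558 g; ampicillin 0.676 mL

Target volume = 663 mL = 0.663 L.
L-arginine: C1V1 = C2V2 → 0.248 mM × 663 mL ÷ 47.7 mM = 3.447 mL
sodium pyruvate: C1V1 = C2V2 → 28.1 mM × 663 mL ÷ 500 mM = 37.261 mL
casamino acids: 11.4 g/L × 0.663 L = 7.558 g
ampicillin: C1V1 = C2V2 → 58 µg/mL × 663 mL ÷ 56900 µg/mL = 0.676 mL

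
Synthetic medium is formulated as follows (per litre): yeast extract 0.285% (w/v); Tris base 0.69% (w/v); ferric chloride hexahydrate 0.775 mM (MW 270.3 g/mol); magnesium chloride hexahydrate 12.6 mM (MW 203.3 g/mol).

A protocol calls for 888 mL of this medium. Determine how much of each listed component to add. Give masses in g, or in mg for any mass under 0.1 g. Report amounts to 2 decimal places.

Working volume: 888 mL = 0.888 L.
yeast extract: 0.285 g per 100 mL × 888 mL ÷ 100 = 2.53 g
Tris base: 0.69 g per 100 mL × 888 mL ÷ 100 = 6.13 g
ferric chloride hexahydrate: 0.775 mmol/L × 270.3 g/mol × 0.888 L ÷ 1000 = 0.19 g
magnesium chloride hexahydrate: 12.6 mmol/L × 203.3 g/mol × 0.888 L ÷ 1000 = 2.27 g

yeast extract 2.53 g; Tris base 6.13 g; ferric chloride hexahydrate 0.19 g; magnesium chloride hexahydrate 2.27 g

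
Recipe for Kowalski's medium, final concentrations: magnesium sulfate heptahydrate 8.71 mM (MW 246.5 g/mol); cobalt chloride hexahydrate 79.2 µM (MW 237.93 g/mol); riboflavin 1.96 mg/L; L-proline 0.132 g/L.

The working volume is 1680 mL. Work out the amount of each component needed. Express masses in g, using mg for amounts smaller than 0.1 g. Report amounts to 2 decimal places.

Target volume = 1680 mL = 1.68 L.
magnesium sulfate heptahydrate: 8.71 mmol/L × 246.5 g/mol × 1.68 L ÷ 1000 = 3.61 g
cobalt chloride hexahydrate: 79.2 µmol/L × 237.93 g/mol × 1.68 L ÷ 1000 = 31.66 mg
riboflavin: 1.96 mg/L × 1.68 L = 3.29 mg
L-proline: 0.132 g/L × 1.68 L = 0.22 g

magnesium sulfate heptahydrate 3.61 g; cobalt chloride hexahydrate 31.66 mg; riboflavin 3.29 mg; L-proline 0.22 g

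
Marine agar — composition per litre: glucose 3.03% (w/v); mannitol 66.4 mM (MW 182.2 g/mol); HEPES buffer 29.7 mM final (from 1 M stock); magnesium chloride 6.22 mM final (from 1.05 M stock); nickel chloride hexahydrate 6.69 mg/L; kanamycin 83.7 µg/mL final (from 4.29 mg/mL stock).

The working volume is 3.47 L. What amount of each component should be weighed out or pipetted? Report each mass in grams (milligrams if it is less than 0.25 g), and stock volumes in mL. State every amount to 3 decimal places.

glucose 105.141 g; mannitol 41.980 g; HEPES buffer 103.059 mL; magnesium chloride 20.556 mL; nickel chloride hexahydrate 23.214 mg; kanamycin 67.701 mL

Working volume: 3.47 L.
glucose: 3.03% w/v = 30.3 g/L → 30.3 × 3.47 L = 105.141 g
mannitol: 66.4 mmol/L × 182.2 g/mol × 3.47 L ÷ 1000 = 41.980 g
HEPES buffer: C1V1 = C2V2 → 29.7 mM × 3470 mL ÷ 1000 mM = 103.059 mL
magnesium chloride: V = C2·V2/C1 = 6.22 mM × 3470 mL ÷ 1050 mM = 20.556 mL
nickel chloride hexahydrate: 6.69 mg/L × 3.47 L = 23.214 mg
kanamycin: C1V1 = C2V2 → 83.7 µg/mL × 3470 mL ÷ 4290 µg/mL = 67.701 mL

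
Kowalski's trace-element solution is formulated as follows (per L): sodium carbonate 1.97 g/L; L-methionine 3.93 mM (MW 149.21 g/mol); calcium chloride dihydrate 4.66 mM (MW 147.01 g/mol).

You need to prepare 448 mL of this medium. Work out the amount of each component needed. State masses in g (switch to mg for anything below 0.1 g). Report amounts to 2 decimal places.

sodium carbonate 0.88 g; L-methionine 0.26 g; calcium chloride dihydrate 0.31 g

Target volume = 448 mL = 0.448 L.
sodium carbonate: 1.97 g/L × 0.448 L = 0.88 g
L-methionine: 3.93 mmol/L × 149.21 g/mol × 0.448 L ÷ 1000 = 0.26 g
calcium chloride dihydrate: 4.66 mmol/L × 147.01 g/mol × 0.448 L ÷ 1000 = 0.31 g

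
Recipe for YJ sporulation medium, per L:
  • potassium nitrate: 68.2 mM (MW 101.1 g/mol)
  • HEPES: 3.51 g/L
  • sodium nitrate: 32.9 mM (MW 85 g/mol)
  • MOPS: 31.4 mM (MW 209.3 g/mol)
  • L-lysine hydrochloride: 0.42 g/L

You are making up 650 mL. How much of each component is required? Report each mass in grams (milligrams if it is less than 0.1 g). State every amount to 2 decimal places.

potassium nitrate 4.48 g; HEPES 2.28 g; sodium nitrate 1.82 g; MOPS 4.27 g; L-lysine hydrochloride 0.27 g

Scale factor relative to 1 L: 0.65.
potassium nitrate: 68.2 mmol/L × 101.1 g/mol × 0.65 L ÷ 1000 = 4.48 g
HEPES: 3.51 g/L × 0.65 L = 2.28 g
sodium nitrate: 32.9 mmol/L × 85 g/mol × 0.65 L ÷ 1000 = 1.82 g
MOPS: 31.4 mmol/L × 209.3 g/mol × 0.65 L ÷ 1000 = 4.27 g
L-lysine hydrochloride: 0.42 g/L × 0.65 L = 0.27 g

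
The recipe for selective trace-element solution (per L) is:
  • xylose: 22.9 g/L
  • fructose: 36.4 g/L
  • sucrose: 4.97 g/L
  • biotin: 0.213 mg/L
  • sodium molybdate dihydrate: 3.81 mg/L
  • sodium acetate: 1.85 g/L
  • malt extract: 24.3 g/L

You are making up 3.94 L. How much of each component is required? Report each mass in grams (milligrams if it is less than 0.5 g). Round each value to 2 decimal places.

xylose 90.23 g; fructose 143.42 g; sucrose 19.58 g; biotin 0.84 mg; sodium molybdate dihydrate 15.01 mg; sodium acetate 7.29 g; malt extract 95.74 g

Working volume: 3.94 L.
xylose: 22.9 g/L × 3.94 L = 90.23 g
fructose: 36.4 g/L × 3.94 L = 143.42 g
sucrose: 4.97 g/L × 3.94 L = 19.58 g
biotin: 0.213 mg/L × 3.94 L = 0.84 mg
sodium molybdate dihydrate: 3.81 mg/L × 3.94 L = 15.01 mg
sodium acetate: 1.85 g/L × 3.94 L = 7.29 g
malt extract: 24.3 g/L × 3.94 L = 95.74 g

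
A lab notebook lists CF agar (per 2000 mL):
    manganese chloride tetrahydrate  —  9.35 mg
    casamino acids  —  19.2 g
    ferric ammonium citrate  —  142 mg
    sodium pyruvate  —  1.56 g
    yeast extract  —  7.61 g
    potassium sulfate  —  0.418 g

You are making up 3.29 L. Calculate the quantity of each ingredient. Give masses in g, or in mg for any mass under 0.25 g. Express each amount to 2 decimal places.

manganese chloride tetrahydrate 15.38 mg; casamino acids 31.58 g; ferric ammonium citrate 233.59 mg; sodium pyruvate 2.57 g; yeast extract 12.52 g; potassium sulfate 0.69 g

Scale factor = 3290 mL / 2000 mL = 1.645.
manganese chloride tetrahydrate: 9.35 mg × (3290 mL / 2000 mL) = 15.38 mg
casamino acids: 19.2 g × (3290 mL / 2000 mL) = 31.58 g
ferric ammonium citrate: 142 mg × (3290 mL / 2000 mL) = 233.59 mg
sodium pyruvate: 1.56 g × (3290 mL / 2000 mL) = 2.57 g
yeast extract: 7.61 g × (3290 mL / 2000 mL) = 12.52 g
potassium sulfate: 0.418 g × (3290 mL / 2000 mL) = 0.69 g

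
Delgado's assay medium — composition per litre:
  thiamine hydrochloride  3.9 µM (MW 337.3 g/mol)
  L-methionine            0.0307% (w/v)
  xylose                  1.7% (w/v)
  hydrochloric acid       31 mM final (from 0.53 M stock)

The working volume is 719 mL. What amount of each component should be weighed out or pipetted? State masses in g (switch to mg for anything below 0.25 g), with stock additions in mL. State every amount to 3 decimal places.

thiamine hydrochloride 0.946 mg; L-methionine 220.733 mg; xylose 12.223 g; hydrochloric acid 42.055 mL

Working volume: 719 mL = 0.719 L.
thiamine hydrochloride: 3.9 µmol/L × 337.3 g/mol × 0.719 L ÷ 1000 = 0.946 mg
L-methionine: 0.0307 g per 100 mL × 719 mL ÷ 100 = 0.220733 g = 220.733 mg
xylose: 1.7 g per 100 mL × 719 mL ÷ 100 = 12.223 g
hydrochloric acid: C1V1 = C2V2 → 31 mM × 719 mL ÷ 530 mM = 42.055 mL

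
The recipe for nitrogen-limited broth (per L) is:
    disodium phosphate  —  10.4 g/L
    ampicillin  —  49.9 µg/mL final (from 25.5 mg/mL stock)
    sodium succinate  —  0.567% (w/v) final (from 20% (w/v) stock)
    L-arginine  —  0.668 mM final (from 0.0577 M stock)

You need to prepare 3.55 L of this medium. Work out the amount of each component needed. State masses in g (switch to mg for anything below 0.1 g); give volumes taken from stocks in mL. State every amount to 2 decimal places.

disodium phosphate 36.92 g; ampicillin 6.95 mL; sodium succinate 100.64 mL; L-arginine 41.10 mL

Scale factor relative to 1 L: 3.55.
disodium phosphate: 10.4 g/L × 3.55 L = 36.92 g
ampicillin: V = C2·V2/C1 = 49.9 µg/mL × 3550 mL ÷ 25500 µg/mL = 6.95 mL
sodium succinate: C1V1 = C2V2 → 0.567% ÷ 20% × 3550 mL = 100.64 mL
L-arginine: dilute stock: 0.668 mM × 3550 mL ÷ 57.7 mM = 41.10 mL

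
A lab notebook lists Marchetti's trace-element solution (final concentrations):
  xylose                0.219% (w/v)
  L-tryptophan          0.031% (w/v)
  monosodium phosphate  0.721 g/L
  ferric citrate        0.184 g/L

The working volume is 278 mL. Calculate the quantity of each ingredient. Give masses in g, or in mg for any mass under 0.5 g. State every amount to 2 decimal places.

Working volume: 278 mL = 0.278 L.
xylose: 0.219 g per 100 mL × 278 mL ÷ 100 = 0.61 g
L-tryptophan: 0.031 g per 100 mL × 278 mL ÷ 100 = 0.08618 g = 86.18 mg
monosodium phosphate: 0.721 g/L × 0.278 L = 0.200438 g = 200.44 mg
ferric citrate: 0.184 g/L × 0.278 L = 0.051152 g = 51.15 mg

xylose 0.61 g; L-tryptophan 86.18 mg; monosodium phosphate 200.44 mg; ferric citrate 51.15 mg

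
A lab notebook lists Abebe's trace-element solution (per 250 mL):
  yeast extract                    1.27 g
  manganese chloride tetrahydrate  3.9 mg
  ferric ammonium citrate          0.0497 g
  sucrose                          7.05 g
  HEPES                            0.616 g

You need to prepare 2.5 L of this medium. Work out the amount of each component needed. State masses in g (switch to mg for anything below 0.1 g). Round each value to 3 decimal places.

Ratio of target to recipe volume: 2500 / 250 = 10.
yeast extract: 1.27 g × (2500 mL / 250 mL) = 12.700 g
manganese chloride tetrahydrate: 3.9 mg × (2500 mL / 250 mL) = 39.000 mg
ferric ammonium citrate: 0.0497 g × (2500 mL / 250 mL) = 0.497 g
sucrose: 7.05 g × (2500 mL / 250 mL) = 70.500 g
HEPES: 0.616 g × (2500 mL / 250 mL) = 6.160 g

yeast extract 12.700 g; manganese chloride tetrahydrate 39.000 mg; ferric ammonium citrate 0.497 g; sucrose 70.500 g; HEPES 6.160 g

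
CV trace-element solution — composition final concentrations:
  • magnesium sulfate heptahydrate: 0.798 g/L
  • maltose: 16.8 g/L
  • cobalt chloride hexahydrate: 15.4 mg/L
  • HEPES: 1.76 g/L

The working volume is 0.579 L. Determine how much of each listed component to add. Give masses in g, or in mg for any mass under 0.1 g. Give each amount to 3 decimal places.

Working volume: 0.579 L.
magnesium sulfate heptahydrate: 0.798 g/L × 0.579 L = 0.462 g
maltose: 16.8 g/L × 0.579 L = 9.727 g
cobalt chloride hexahydrate: 15.4 mg/L × 0.579 L = 8.917 mg
HEPES: 1.76 g/L × 0.579 L = 1.019 g

magnesium sulfate heptahydrate 0.462 g; maltose 9.727 g; cobalt chloride hexahydrate 8.917 mg; HEPES 1.019 g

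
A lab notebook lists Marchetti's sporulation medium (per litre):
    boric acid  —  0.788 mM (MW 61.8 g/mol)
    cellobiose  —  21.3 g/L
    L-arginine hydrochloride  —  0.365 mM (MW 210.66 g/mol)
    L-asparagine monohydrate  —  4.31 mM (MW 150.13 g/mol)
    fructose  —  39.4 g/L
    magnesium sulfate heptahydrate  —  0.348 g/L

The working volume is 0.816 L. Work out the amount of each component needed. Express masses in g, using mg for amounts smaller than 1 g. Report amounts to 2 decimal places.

Working volume: 0.816 L.
boric acid: 0.788 mmol/L × 61.8 mg/mmol × 0.816 L = 39.74 mg
cellobiose: 21.3 g/L × 0.816 L = 17.38 g
L-arginine hydrochloride: 0.365 mmol/L × 210.66 mg/mmol × 0.816 L = 62.74 mg
L-asparagine monohydrate: 4.31 mmol/L × 150.13 mg/mmol × 0.816 L = 528.00 mg
fructose: 39.4 g/L × 0.816 L = 32.15 g
magnesium sulfate heptahydrate: 0.348 g/L × 0.816 L = 0.283968 g = 283.97 mg

boric acid 39.74 mg; cellobiose 17.38 g; L-arginine hydrochloride 62.74 mg; L-asparagine monohydrate 528.00 mg; fructose 32.15 g; magnesium sulfate heptahydrate 283.97 mg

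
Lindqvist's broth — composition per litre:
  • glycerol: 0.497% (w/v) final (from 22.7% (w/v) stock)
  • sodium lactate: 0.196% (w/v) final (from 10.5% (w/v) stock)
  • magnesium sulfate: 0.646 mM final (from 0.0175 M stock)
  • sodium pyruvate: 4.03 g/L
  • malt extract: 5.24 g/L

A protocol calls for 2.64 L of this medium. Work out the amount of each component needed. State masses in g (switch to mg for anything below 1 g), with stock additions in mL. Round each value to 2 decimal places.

glycerol 57.80 mL; sodium lactate 49.28 mL; magnesium sulfate 97.45 mL; sodium pyruvate 10.64 g; malt extract 13.83 g

Working volume: 2.64 L.
glycerol: V = C2·V2/C1 = 0.497% ÷ 22.7% × 2640 mL = 57.80 mL
sodium lactate: C1V1 = C2V2 → 0.196% ÷ 10.5% × 2640 mL = 49.28 mL
magnesium sulfate: C1V1 = C2V2 → 0.646 mM × 2640 mL ÷ 17.5 mM = 97.45 mL
sodium pyruvate: 4.03 g/L × 2.64 L = 10.64 g
malt extract: 5.24 g/L × 2.64 L = 13.83 g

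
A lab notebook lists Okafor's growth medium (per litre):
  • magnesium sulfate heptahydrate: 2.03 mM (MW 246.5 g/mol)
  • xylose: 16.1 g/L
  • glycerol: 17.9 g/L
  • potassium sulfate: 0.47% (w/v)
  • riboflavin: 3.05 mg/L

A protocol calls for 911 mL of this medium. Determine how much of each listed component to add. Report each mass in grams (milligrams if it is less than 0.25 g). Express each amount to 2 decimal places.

Working volume: 911 mL = 0.911 L.
magnesium sulfate heptahydrate: 2.03 mmol/L × 246.5 g/mol × 0.911 L ÷ 1000 = 0.46 g
xylose: 16.1 g/L × 0.911 L = 14.67 g
glycerol: 17.9 g/L × 0.911 L = 16.31 g
potassium sulfate: 0.47% w/v = 4.7 g/L → 4.7 × 0.911 L = 4.28 g
riboflavin: 3.05 mg/L × 0.911 L = 2.78 mg

magnesium sulfate heptahydrate 0.46 g; xylose 14.67 g; glycerol 16.31 g; potassium sulfate 4.28 g; riboflavin 2.78 mg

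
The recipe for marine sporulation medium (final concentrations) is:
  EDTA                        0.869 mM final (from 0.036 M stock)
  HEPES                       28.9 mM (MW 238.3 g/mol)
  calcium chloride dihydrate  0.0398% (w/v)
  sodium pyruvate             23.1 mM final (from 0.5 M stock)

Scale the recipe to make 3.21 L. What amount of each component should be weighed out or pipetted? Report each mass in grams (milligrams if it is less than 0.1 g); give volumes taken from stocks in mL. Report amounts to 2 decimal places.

EDTA 77.49 mL; HEPES 22.11 g; calcium chloride dihydrate 1.28 g; sodium pyruvate 148.30 mL

Scale factor relative to 1 L: 3.21.
EDTA: C1V1 = C2V2 → 0.869 mM × 3210 mL ÷ 36 mM = 77.49 mL
HEPES: 28.9 mmol/L × 238.3 g/mol × 3.21 L ÷ 1000 = 22.11 g
calcium chloride dihydrate: 0.0398 g per 100 mL × 3210 mL ÷ 100 = 1.28 g
sodium pyruvate: dilute stock: 23.1 mM × 3210 mL ÷ 500 mM = 148.30 mL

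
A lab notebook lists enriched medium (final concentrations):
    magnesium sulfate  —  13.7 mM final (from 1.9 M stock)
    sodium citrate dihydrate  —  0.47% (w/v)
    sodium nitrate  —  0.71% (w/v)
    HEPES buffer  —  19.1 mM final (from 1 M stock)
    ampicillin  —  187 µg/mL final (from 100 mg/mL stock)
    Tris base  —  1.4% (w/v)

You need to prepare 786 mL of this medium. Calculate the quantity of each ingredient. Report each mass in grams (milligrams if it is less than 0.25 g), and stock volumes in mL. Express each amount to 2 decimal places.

Target volume = 786 mL = 0.786 L.
magnesium sulfate: C1V1 = C2V2 → 13.7 mM × 786 mL ÷ 1900 mM = 5.67 mL
sodium citrate dihydrate: 0.47 g per 100 mL × 786 mL ÷ 100 = 3.69 g
sodium nitrate: 0.71 g per 100 mL × 786 mL ÷ 100 = 5.58 g
HEPES buffer: V = C2·V2/C1 = 19.1 mM × 786 mL ÷ 1000 mM = 15.01 mL
ampicillin: dilute stock: 187 µg/mL × 786 mL ÷ 100000 µg/mL = 1.47 mL
Tris base: 1.4 g per 100 mL × 786 mL ÷ 100 = 11.00 g

magnesium sulfate 5.67 mL; sodium citrate dihydrate 3.69 g; sodium nitrate 5.58 g; HEPES buffer 15.01 mL; ampicillin 1.47 mL; Tris base 11.00 g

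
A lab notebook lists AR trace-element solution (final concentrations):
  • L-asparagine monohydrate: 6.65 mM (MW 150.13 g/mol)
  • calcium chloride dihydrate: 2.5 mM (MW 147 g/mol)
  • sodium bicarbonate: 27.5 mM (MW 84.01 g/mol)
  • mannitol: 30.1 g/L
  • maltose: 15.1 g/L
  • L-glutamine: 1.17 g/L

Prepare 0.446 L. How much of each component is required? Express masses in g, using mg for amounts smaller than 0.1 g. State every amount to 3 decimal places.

L-asparagine monohydrate 0.445 g; calcium chloride dihydrate 0.164 g; sodium bicarbonate 1.030 g; mannitol 13.425 g; maltose 6.735 g; L-glutamine 0.522 g

Working volume: 0.446 L.
L-asparagine monohydrate: 6.65 mmol/L × 150.13 g/mol × 0.446 L ÷ 1000 = 0.445 g
calcium chloride dihydrate: 2.5 mmol/L × 147 g/mol × 0.446 L ÷ 1000 = 0.164 g
sodium bicarbonate: 27.5 mmol/L × 84.01 g/mol × 0.446 L ÷ 1000 = 1.030 g
mannitol: 30.1 g/L × 0.446 L = 13.425 g
maltose: 15.1 g/L × 0.446 L = 6.735 g
L-glutamine: 1.17 g/L × 0.446 L = 0.522 g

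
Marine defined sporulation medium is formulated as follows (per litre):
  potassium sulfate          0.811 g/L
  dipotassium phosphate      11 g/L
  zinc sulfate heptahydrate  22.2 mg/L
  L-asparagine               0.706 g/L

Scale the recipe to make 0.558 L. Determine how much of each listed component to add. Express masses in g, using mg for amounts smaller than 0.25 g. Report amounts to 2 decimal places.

Working volume: 0.558 L.
potassium sulfate: 0.811 g/L × 0.558 L = 0.45 g
dipotassium phosphate: 11 g/L × 0.558 L = 6.14 g
zinc sulfate heptahydrate: 22.2 mg/L × 0.558 L = 12.39 mg
L-asparagine: 0.706 g/L × 0.558 L = 0.39 g

potassium sulfate 0.45 g; dipotassium phosphate 6.14 g; zinc sulfate heptahydrate 12.39 mg; L-asparagine 0.39 g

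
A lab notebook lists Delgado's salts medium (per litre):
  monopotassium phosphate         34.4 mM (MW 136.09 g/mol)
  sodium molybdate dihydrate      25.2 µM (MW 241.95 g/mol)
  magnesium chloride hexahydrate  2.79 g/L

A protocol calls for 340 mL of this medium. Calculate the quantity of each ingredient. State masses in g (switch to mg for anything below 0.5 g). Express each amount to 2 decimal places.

monopotassium phosphate 1.59 g; sodium molybdate dihydrate 2.07 mg; magnesium chloride hexahydrate 0.95 g

Scale factor relative to 1 L: 0.34.
monopotassium phosphate: 34.4 mmol/L × 136.09 g/mol × 0.34 L ÷ 1000 = 1.59 g
sodium molybdate dihydrate: 25.2 µmol/L × 241.95 g/mol × 0.34 L ÷ 1000 = 2.07 mg
magnesium chloride hexahydrate: 2.79 g/L × 0.34 L = 0.95 g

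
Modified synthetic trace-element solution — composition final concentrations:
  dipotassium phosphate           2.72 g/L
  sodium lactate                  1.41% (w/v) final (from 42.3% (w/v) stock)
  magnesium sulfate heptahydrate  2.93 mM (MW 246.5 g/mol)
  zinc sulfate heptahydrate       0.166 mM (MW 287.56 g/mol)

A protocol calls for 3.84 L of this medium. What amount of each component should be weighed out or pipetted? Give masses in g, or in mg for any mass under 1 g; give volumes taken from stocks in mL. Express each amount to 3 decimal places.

Scale factor relative to 1 L: 3.84.
dipotassium phosphate: 2.72 g/L × 3.84 L = 10.445 g
sodium lactate: dilute stock: 1.41% ÷ 42.3% × 3840 mL = 128.000 mL
magnesium sulfate heptahydrate: 2.93 mmol/L × 246.5 g/mol × 3.84 L ÷ 1000 = 2.773 g
zinc sulfate heptahydrate: 0.166 mmol/L × 287.56 mg/mmol × 3.84 L = 183.302 mg

dipotassium phosphate 10.445 g; sodium lactate 128.000 mL; magnesium sulfate heptahydrate 2.773 g; zinc sulfate heptahydrate 183.302 mg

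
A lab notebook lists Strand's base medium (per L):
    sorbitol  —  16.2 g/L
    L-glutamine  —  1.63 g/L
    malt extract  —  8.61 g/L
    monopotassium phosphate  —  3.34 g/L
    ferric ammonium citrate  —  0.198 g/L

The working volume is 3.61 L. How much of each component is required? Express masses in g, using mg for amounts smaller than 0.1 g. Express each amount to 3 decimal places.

sorbitol 58.482 g; L-glutamine 5.884 g; malt extract 31.082 g; monopotassium phosphate 12.057 g; ferric ammonium citrate 0.715 g

Working volume: 3.61 L.
sorbitol: 16.2 g/L × 3.61 L = 58.482 g
L-glutamine: 1.63 g/L × 3.61 L = 5.884 g
malt extract: 8.61 g/L × 3.61 L = 31.082 g
monopotassium phosphate: 3.34 g/L × 3.61 L = 12.057 g
ferric ammonium citrate: 0.198 g/L × 3.61 L = 0.715 g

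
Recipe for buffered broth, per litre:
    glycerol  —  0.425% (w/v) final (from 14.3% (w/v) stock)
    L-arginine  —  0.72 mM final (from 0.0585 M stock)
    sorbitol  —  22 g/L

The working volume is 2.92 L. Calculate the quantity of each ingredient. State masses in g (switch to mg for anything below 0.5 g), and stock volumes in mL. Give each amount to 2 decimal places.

Scale factor relative to 1 L: 2.92.
glycerol: V = C2·V2/C1 = 0.425% ÷ 14.3% × 2920 mL = 86.78 mL
L-arginine: C1V1 = C2V2 → 0.72 mM × 2920 mL ÷ 58.5 mM = 35.94 mL
sorbitol: 22 g/L × 2.92 L = 64.24 g

glycerol 86.78 mL; L-arginine 35.94 mL; sorbitol 64.24 g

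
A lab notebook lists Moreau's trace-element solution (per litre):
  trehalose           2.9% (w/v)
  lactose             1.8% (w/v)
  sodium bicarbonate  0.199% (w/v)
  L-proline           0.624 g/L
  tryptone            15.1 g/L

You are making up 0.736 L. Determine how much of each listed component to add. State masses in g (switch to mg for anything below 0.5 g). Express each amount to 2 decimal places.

Scale factor relative to 1 L: 0.736.
trehalose: 2.9 g per 100 mL × 736 mL ÷ 100 = 21.34 g
lactose: 1.8% w/v = 18 g/L → 18 × 0.736 L = 13.25 g
sodium bicarbonate: 0.199 g per 100 mL × 736 mL ÷ 100 = 1.46 g
L-proline: 0.624 g/L × 0.736 L = 0.459264 g = 459.26 mg
tryptone: 15.1 g/L × 0.736 L = 11.11 g

trehalose 21.34 g; lactose 13.25 g; sodium bicarbonate 1.46 g; L-proline 459.26 mg; tryptone 11.11 g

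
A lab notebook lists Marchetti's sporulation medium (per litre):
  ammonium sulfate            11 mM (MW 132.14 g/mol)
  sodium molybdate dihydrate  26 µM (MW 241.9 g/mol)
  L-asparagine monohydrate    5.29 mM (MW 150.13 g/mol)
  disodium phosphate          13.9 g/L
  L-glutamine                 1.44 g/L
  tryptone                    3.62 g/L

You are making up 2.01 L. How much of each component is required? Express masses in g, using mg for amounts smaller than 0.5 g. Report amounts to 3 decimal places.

ammonium sulfate 2.922 g; sodium molybdate dihydrate 12.642 mg; L-asparagine monohydrate 1.596 g; disodium phosphate 27.939 g; L-glutamine 2.894 g; tryptone 7.276 g

Working volume: 2.01 L.
ammonium sulfate: 11 mmol/L × 132.14 g/mol × 2.01 L ÷ 1000 = 2.922 g
sodium molybdate dihydrate: 26 µmol/L × 241.9 g/mol × 2.01 L ÷ 1000 = 12.642 mg
L-asparagine monohydrate: 5.29 mmol/L × 150.13 g/mol × 2.01 L ÷ 1000 = 1.596 g
disodium phosphate: 13.9 g/L × 2.01 L = 27.939 g
L-glutamine: 1.44 g/L × 2.01 L = 2.894 g
tryptone: 3.62 g/L × 2.01 L = 7.276 g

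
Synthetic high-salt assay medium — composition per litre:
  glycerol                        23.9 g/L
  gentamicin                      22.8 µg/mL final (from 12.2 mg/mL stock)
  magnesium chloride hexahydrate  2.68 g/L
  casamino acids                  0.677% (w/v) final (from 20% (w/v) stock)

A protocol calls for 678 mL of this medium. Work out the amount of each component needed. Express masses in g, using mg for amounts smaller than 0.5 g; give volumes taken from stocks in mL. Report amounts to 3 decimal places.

glycerol 16.204 g; gentamicin 1.267 mL; magnesium chloride hexahydrate 1.817 g; casamino acids 22.950 mL

Working volume: 678 mL = 0.678 L.
glycerol: 23.9 g/L × 0.678 L = 16.204 g
gentamicin: C1V1 = C2V2 → 22.8 µg/mL × 678 mL ÷ 12200 µg/mL = 1.267 mL
magnesium chloride hexahydrate: 2.68 g/L × 0.678 L = 1.817 g
casamino acids: V = C2·V2/C1 = 0.677% ÷ 20% × 678 mL = 22.950 mL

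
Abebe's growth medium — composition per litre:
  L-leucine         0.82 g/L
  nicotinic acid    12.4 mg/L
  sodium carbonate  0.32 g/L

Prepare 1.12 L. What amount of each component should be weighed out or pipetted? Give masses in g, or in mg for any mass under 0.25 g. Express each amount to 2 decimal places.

L-leucine 0.92 g; nicotinic acid 13.89 mg; sodium carbonate 0.36 g

Working volume: 1.12 L.
L-leucine: 0.82 g/L × 1.12 L = 0.92 g
nicotinic acid: 12.4 mg/L × 1.12 L = 13.89 mg
sodium carbonate: 0.32 g/L × 1.12 L = 0.36 g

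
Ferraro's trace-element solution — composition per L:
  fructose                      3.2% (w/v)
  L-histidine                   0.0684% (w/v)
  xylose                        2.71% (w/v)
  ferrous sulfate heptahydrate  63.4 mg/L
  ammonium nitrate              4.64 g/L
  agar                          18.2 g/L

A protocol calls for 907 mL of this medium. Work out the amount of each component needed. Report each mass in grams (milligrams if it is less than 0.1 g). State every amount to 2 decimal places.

Working volume: 907 mL = 0.907 L.
fructose: 3.2% w/v = 32 g/L → 32 × 0.907 L = 29.02 g
L-histidine: 0.0684% w/v = 0.684 g/L → 0.684 × 0.907 L = 0.62 g
xylose: 2.71% w/v = 27.1 g/L → 27.1 × 0.907 L = 24.58 g
ferrous sulfate heptahydrate: 63.4 mg/L × 0.907 L = 57.50 mg
ammonium nitrate: 4.64 g/L × 0.907 L = 4.21 g
agar: 18.2 g/L × 0.907 L = 16.51 g

fructose 29.02 g; L-histidine 0.62 g; xylose 24.58 g; ferrous sulfate heptahydrate 57.50 mg; ammonium nitrate 4.21 g; agar 16.51 g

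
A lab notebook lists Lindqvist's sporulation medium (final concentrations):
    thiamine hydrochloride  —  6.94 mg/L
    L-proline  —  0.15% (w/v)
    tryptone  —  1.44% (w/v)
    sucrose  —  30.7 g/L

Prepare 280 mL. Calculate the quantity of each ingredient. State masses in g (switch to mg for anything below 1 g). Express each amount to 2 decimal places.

thiamine hydrochloride 1.94 mg; L-proline 420.00 mg; tryptone 4.03 g; sucrose 8.60 g

Target volume = 280 mL = 0.28 L.
thiamine hydrochloride: 6.94 mg/L × 0.28 L = 1.94 mg
L-proline: 0.15 g per 100 mL × 280 mL ÷ 100 = 0.42 g = 420.00 mg
tryptone: 1.44 g per 100 mL × 280 mL ÷ 100 = 4.03 g
sucrose: 30.7 g/L × 0.28 L = 8.60 g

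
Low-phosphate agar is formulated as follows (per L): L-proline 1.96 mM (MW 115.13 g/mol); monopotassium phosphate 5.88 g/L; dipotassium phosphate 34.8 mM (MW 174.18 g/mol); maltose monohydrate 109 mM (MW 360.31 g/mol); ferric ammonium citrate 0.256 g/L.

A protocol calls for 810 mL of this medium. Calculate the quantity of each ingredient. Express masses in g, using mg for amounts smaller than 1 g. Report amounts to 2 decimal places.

L-proline 182.78 mg; monopotassium phosphate 4.76 g; dipotassium phosphate 4.91 g; maltose monohydrate 31.81 g; ferric ammonium citrate 207.36 mg

Scale factor relative to 1 L: 0.81.
L-proline: 1.96 mmol/L × 115.13 mg/mmol × 0.81 L = 182.78 mg
monopotassium phosphate: 5.88 g/L × 0.81 L = 4.76 g
dipotassium phosphate: 34.8 mmol/L × 174.18 g/mol × 0.81 L ÷ 1000 = 4.91 g
maltose monohydrate: 109 mmol/L × 360.31 g/mol × 0.81 L ÷ 1000 = 31.81 g
ferric ammonium citrate: 0.256 g/L × 0.81 L = 0.20736 g = 207.36 mg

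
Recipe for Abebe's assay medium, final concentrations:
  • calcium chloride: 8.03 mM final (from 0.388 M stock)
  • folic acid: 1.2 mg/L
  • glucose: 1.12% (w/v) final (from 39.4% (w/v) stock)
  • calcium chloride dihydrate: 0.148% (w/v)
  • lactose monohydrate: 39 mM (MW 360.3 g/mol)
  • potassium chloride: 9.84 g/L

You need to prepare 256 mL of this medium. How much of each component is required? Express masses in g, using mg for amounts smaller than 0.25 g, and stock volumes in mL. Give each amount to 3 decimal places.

calcium chloride 5.298 mL; folic acid 0.307 mg; glucose 7.277 mL; calcium chloride dihydrate 0.379 g; lactose monohydrate 3.597 g; potassium chloride 2.519 g

Working volume: 256 mL = 0.256 L.
calcium chloride: dilute stock: 8.03 mM × 256 mL ÷ 388 mM = 5.298 mL
folic acid: 1.2 mg/L × 0.256 L = 0.307 mg
glucose: C1V1 = C2V2 → 1.12% ÷ 39.4% × 256 mL = 7.277 mL
calcium chloride dihydrate: 0.148% w/v = 1.48 g/L → 1.48 × 0.256 L = 0.379 g
lactose monohydrate: 39 mmol/L × 360.3 g/mol × 0.256 L ÷ 1000 = 3.597 g
potassium chloride: 9.84 g/L × 0.256 L = 2.519 g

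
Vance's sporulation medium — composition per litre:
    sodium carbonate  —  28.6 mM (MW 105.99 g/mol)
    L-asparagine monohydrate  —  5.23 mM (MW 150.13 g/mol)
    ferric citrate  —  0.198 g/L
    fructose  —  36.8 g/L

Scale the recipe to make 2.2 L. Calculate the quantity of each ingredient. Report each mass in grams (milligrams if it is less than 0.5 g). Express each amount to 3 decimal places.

sodium carbonate 6.669 g; L-asparagine monohydrate 1.727 g; ferric citrate 435.600 mg; fructose 80.960 g

Scale factor relative to 1 L: 2.2.
sodium carbonate: 28.6 mmol/L × 105.99 g/mol × 2.2 L ÷ 1000 = 6.669 g
L-asparagine monohydrate: 5.23 mmol/L × 150.13 g/mol × 2.2 L ÷ 1000 = 1.727 g
ferric citrate: 0.198 g/L × 2.2 L = 0.4356 g = 435.600 mg
fructose: 36.8 g/L × 2.2 L = 80.960 g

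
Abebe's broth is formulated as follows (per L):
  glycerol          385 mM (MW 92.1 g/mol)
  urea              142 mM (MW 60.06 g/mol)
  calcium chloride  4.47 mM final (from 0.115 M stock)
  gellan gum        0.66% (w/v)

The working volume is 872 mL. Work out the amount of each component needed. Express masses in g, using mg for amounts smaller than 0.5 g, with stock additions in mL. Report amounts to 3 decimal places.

Target volume = 872 mL = 0.872 L.
glycerol: 385 mmol/L × 92.1 g/mol × 0.872 L ÷ 1000 = 30.920 g
urea: 142 mmol/L × 60.06 g/mol × 0.872 L ÷ 1000 = 7.437 g
calcium chloride: V = C2·V2/C1 = 4.47 mM × 872 mL ÷ 115 mM = 33.894 mL
gellan gum: 0.66% w/v = 6.6 g/L → 6.6 × 0.872 L = 5.755 g

glycerol 30.920 g; urea 7.437 g; calcium chloride 33.894 mL; gellan gum 5.755 g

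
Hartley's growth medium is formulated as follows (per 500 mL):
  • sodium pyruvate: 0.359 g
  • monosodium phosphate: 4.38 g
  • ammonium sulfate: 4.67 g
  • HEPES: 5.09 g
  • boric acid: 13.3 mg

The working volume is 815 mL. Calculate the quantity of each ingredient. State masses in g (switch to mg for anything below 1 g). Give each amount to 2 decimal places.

sodium pyruvate 585.17 mg; monosodium phosphate 7.14 g; ammonium sulfate 7.61 g; HEPES 8.30 g; boric acid 21.68 mg

Ratio of target to recipe volume: 815 / 500 = 1.63.
sodium pyruvate: 0.359 g × (815 mL / 500 mL) = 0.58517 g = 585.17 mg
monosodium phosphate: 4.38 g × (815 mL / 500 mL) = 7.14 g
ammonium sulfate: 4.67 g × (815 mL / 500 mL) = 7.61 g
HEPES: 5.09 g × (815 mL / 500 mL) = 8.30 g
boric acid: 13.3 mg × (815 mL / 500 mL) = 21.68 mg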